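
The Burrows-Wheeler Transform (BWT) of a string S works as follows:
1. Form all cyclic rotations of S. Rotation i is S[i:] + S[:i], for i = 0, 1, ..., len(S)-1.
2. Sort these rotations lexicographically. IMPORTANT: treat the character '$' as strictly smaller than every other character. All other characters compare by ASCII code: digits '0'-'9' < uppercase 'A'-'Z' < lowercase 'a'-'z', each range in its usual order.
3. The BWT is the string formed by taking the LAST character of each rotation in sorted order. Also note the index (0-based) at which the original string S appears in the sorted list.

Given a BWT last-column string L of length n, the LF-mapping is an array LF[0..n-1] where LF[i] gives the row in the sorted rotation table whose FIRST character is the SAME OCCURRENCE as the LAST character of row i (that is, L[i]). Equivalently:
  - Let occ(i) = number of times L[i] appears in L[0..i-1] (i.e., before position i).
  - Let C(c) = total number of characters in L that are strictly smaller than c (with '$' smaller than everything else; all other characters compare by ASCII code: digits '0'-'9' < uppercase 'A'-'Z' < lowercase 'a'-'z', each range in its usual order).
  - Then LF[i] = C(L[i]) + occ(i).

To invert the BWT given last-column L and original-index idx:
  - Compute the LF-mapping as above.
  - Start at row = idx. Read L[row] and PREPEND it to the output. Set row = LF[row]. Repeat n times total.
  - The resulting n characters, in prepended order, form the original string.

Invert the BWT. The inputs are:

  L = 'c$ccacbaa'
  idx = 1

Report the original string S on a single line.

LF mapping: 5 0 6 7 1 8 4 2 3
Walk LF starting at row 1, prepending L[row]:
  step 1: row=1, L[1]='$', prepend. Next row=LF[1]=0
  step 2: row=0, L[0]='c', prepend. Next row=LF[0]=5
  step 3: row=5, L[5]='c', prepend. Next row=LF[5]=8
  step 4: row=8, L[8]='a', prepend. Next row=LF[8]=3
  step 5: row=3, L[3]='c', prepend. Next row=LF[3]=7
  step 6: row=7, L[7]='a', prepend. Next row=LF[7]=2
  step 7: row=2, L[2]='c', prepend. Next row=LF[2]=6
  step 8: row=6, L[6]='b', prepend. Next row=LF[6]=4
  step 9: row=4, L[4]='a', prepend. Next row=LF[4]=1
Reversed output: abcacacc$

Answer: abcacacc$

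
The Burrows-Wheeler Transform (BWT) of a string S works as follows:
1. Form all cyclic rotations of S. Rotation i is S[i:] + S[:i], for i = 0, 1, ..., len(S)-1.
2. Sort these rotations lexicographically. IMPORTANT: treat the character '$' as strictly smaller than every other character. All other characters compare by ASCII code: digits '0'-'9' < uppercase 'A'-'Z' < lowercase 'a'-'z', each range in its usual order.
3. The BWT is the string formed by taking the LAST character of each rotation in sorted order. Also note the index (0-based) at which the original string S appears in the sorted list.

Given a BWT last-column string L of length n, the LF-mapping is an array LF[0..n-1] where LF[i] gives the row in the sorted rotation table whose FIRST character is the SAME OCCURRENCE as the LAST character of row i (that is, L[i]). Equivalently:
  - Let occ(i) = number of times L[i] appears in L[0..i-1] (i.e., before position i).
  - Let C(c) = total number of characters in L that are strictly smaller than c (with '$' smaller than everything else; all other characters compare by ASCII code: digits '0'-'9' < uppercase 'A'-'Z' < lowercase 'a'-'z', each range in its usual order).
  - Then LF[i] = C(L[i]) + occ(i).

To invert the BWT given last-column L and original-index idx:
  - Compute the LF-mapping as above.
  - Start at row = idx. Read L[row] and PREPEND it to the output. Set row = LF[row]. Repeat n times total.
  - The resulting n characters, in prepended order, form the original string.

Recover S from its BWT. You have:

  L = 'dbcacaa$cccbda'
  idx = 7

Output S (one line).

Answer: cabaabccccadd$

Derivation:
LF mapping: 12 5 7 1 8 2 3 0 9 10 11 6 13 4
Walk LF starting at row 7, prepending L[row]:
  step 1: row=7, L[7]='$', prepend. Next row=LF[7]=0
  step 2: row=0, L[0]='d', prepend. Next row=LF[0]=12
  step 3: row=12, L[12]='d', prepend. Next row=LF[12]=13
  step 4: row=13, L[13]='a', prepend. Next row=LF[13]=4
  step 5: row=4, L[4]='c', prepend. Next row=LF[4]=8
  step 6: row=8, L[8]='c', prepend. Next row=LF[8]=9
  step 7: row=9, L[9]='c', prepend. Next row=LF[9]=10
  step 8: row=10, L[10]='c', prepend. Next row=LF[10]=11
  step 9: row=11, L[11]='b', prepend. Next row=LF[11]=6
  step 10: row=6, L[6]='a', prepend. Next row=LF[6]=3
  step 11: row=3, L[3]='a', prepend. Next row=LF[3]=1
  step 12: row=1, L[1]='b', prepend. Next row=LF[1]=5
  step 13: row=5, L[5]='a', prepend. Next row=LF[5]=2
  step 14: row=2, L[2]='c', prepend. Next row=LF[2]=7
Reversed output: cabaabccccadd$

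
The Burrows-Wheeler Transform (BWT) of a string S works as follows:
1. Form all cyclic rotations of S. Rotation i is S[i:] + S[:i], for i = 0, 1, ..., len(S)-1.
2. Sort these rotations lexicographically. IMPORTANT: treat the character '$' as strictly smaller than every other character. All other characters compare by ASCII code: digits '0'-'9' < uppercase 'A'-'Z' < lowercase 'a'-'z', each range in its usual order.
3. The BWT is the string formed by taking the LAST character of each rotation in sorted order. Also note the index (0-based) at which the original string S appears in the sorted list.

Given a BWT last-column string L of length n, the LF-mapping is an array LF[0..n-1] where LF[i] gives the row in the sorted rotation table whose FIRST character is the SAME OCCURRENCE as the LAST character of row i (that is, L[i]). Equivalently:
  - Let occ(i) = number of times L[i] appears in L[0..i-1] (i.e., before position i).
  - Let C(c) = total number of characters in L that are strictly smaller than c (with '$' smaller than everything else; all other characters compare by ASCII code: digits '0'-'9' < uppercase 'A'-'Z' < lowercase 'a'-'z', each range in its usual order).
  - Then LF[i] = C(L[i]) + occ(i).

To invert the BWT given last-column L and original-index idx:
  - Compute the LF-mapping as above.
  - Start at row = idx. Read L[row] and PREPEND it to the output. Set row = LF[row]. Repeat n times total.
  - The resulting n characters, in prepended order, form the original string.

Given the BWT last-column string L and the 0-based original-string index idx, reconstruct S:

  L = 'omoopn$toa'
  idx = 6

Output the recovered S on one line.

Answer: onomatopo$

Derivation:
LF mapping: 4 2 5 6 8 3 0 9 7 1
Walk LF starting at row 6, prepending L[row]:
  step 1: row=6, L[6]='$', prepend. Next row=LF[6]=0
  step 2: row=0, L[0]='o', prepend. Next row=LF[0]=4
  step 3: row=4, L[4]='p', prepend. Next row=LF[4]=8
  step 4: row=8, L[8]='o', prepend. Next row=LF[8]=7
  step 5: row=7, L[7]='t', prepend. Next row=LF[7]=9
  step 6: row=9, L[9]='a', prepend. Next row=LF[9]=1
  step 7: row=1, L[1]='m', prepend. Next row=LF[1]=2
  step 8: row=2, L[2]='o', prepend. Next row=LF[2]=5
  step 9: row=5, L[5]='n', prepend. Next row=LF[5]=3
  step 10: row=3, L[3]='o', prepend. Next row=LF[3]=6
Reversed output: onomatopo$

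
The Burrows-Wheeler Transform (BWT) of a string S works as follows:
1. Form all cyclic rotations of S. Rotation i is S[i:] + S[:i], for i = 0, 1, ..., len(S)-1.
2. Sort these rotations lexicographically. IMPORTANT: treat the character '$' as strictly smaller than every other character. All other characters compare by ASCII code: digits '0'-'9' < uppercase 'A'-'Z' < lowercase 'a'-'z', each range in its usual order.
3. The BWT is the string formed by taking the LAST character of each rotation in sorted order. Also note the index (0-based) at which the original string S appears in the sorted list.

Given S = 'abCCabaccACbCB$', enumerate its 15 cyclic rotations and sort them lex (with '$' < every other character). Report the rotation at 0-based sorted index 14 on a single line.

All 15 rotations (rotation i = S[i:]+S[:i]):
  rot[0] = abCCabaccACbCB$
  rot[1] = bCCabaccACbCB$a
  rot[2] = CCabaccACbCB$ab
  rot[3] = CabaccACbCB$abC
  rot[4] = abaccACbCB$abCC
  rot[5] = baccACbCB$abCCa
  rot[6] = accACbCB$abCCab
  rot[7] = ccACbCB$abCCaba
  rot[8] = cACbCB$abCCabac
  rot[9] = ACbCB$abCCabacc
  rot[10] = CbCB$abCCabaccA
  rot[11] = bCB$abCCabaccAC
  rot[12] = CB$abCCabaccACb
  rot[13] = B$abCCabaccACbC
  rot[14] = $abCCabaccACbCB
Sorted (with $ < everything):
  sorted[0] = $abCCabaccACbCB
  sorted[1] = ACbCB$abCCabacc
  sorted[2] = B$abCCabaccACbC
  sorted[3] = CB$abCCabaccACb
  sorted[4] = CCabaccACbCB$ab
  sorted[5] = CabaccACbCB$abC
  sorted[6] = CbCB$abCCabaccA
  sorted[7] = abCCabaccACbCB$
  sorted[8] = abaccACbCB$abCC
  sorted[9] = accACbCB$abCCab
  sorted[10] = bCB$abCCabaccAC
  sorted[11] = bCCabaccACbCB$a
  sorted[12] = baccACbCB$abCCa
  sorted[13] = cACbCB$abCCabac
  sorted[14] = ccACbCB$abCCaba
sorted[14] = ccACbCB$abCCaba

Answer: ccACbCB$abCCaba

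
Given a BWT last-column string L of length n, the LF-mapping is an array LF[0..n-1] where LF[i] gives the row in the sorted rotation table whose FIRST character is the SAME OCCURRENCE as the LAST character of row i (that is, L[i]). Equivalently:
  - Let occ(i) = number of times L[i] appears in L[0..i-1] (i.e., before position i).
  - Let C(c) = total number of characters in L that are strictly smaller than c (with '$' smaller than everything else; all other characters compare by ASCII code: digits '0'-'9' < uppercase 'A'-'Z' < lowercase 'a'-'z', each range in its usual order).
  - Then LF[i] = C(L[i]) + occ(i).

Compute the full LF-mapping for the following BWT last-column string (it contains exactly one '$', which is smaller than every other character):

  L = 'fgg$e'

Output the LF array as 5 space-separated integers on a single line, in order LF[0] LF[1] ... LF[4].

Char counts: '$':1, 'e':1, 'f':1, 'g':2
C (first-col start): C('$')=0, C('e')=1, C('f')=2, C('g')=3
L[0]='f': occ=0, LF[0]=C('f')+0=2+0=2
L[1]='g': occ=0, LF[1]=C('g')+0=3+0=3
L[2]='g': occ=1, LF[2]=C('g')+1=3+1=4
L[3]='$': occ=0, LF[3]=C('$')+0=0+0=0
L[4]='e': occ=0, LF[4]=C('e')+0=1+0=1

Answer: 2 3 4 0 1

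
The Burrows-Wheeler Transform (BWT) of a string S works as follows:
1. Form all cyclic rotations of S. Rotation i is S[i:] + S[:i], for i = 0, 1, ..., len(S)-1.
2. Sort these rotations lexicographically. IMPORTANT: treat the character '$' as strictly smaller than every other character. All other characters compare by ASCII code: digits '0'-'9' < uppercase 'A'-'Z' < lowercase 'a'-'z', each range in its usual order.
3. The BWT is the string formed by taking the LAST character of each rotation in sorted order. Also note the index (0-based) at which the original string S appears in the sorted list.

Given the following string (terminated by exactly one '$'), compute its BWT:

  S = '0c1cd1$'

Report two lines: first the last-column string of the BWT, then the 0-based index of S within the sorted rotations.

All 7 rotations (rotation i = S[i:]+S[:i]):
  rot[0] = 0c1cd1$
  rot[1] = c1cd1$0
  rot[2] = 1cd1$0c
  rot[3] = cd1$0c1
  rot[4] = d1$0c1c
  rot[5] = 1$0c1cd
  rot[6] = $0c1cd1
Sorted (with $ < everything):
  sorted[0] = $0c1cd1  (last char: '1')
  sorted[1] = 0c1cd1$  (last char: '$')
  sorted[2] = 1$0c1cd  (last char: 'd')
  sorted[3] = 1cd1$0c  (last char: 'c')
  sorted[4] = c1cd1$0  (last char: '0')
  sorted[5] = cd1$0c1  (last char: '1')
  sorted[6] = d1$0c1c  (last char: 'c')
Last column: 1$dc01c
Original string S is at sorted index 1

Answer: 1$dc01c
1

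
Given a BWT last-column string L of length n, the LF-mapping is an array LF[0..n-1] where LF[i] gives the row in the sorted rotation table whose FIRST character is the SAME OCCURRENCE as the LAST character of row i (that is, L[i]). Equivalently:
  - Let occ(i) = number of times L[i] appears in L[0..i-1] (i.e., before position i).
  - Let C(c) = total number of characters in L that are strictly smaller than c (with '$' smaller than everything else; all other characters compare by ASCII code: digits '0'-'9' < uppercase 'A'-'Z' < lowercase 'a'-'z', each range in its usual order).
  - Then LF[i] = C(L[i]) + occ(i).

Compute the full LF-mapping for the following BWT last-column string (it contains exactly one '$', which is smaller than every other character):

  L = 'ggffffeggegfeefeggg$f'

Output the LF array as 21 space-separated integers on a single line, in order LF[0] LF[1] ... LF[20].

Answer: 13 14 6 7 8 9 1 15 16 2 17 10 3 4 11 5 18 19 20 0 12

Derivation:
Char counts: '$':1, 'e':5, 'f':7, 'g':8
C (first-col start): C('$')=0, C('e')=1, C('f')=6, C('g')=13
L[0]='g': occ=0, LF[0]=C('g')+0=13+0=13
L[1]='g': occ=1, LF[1]=C('g')+1=13+1=14
L[2]='f': occ=0, LF[2]=C('f')+0=6+0=6
L[3]='f': occ=1, LF[3]=C('f')+1=6+1=7
L[4]='f': occ=2, LF[4]=C('f')+2=6+2=8
L[5]='f': occ=3, LF[5]=C('f')+3=6+3=9
L[6]='e': occ=0, LF[6]=C('e')+0=1+0=1
L[7]='g': occ=2, LF[7]=C('g')+2=13+2=15
L[8]='g': occ=3, LF[8]=C('g')+3=13+3=16
L[9]='e': occ=1, LF[9]=C('e')+1=1+1=2
L[10]='g': occ=4, LF[10]=C('g')+4=13+4=17
L[11]='f': occ=4, LF[11]=C('f')+4=6+4=10
L[12]='e': occ=2, LF[12]=C('e')+2=1+2=3
L[13]='e': occ=3, LF[13]=C('e')+3=1+3=4
L[14]='f': occ=5, LF[14]=C('f')+5=6+5=11
L[15]='e': occ=4, LF[15]=C('e')+4=1+4=5
L[16]='g': occ=5, LF[16]=C('g')+5=13+5=18
L[17]='g': occ=6, LF[17]=C('g')+6=13+6=19
L[18]='g': occ=7, LF[18]=C('g')+7=13+7=20
L[19]='$': occ=0, LF[19]=C('$')+0=0+0=0
L[20]='f': occ=6, LF[20]=C('f')+6=6+6=12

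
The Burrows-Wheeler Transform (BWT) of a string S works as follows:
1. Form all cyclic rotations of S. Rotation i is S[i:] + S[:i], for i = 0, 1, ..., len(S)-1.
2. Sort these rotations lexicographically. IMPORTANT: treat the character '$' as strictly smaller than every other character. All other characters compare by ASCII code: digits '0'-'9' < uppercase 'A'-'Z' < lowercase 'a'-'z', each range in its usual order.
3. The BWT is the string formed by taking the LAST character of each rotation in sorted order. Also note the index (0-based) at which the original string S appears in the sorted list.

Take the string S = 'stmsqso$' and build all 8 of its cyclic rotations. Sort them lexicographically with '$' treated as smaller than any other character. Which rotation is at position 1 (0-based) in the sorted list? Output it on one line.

Answer: msqso$st

Derivation:
All 8 rotations (rotation i = S[i:]+S[:i]):
  rot[0] = stmsqso$
  rot[1] = tmsqso$s
  rot[2] = msqso$st
  rot[3] = sqso$stm
  rot[4] = qso$stms
  rot[5] = so$stmsq
  rot[6] = o$stmsqs
  rot[7] = $stmsqso
Sorted (with $ < everything):
  sorted[0] = $stmsqso
  sorted[1] = msqso$st
  sorted[2] = o$stmsqs
  sorted[3] = qso$stms
  sorted[4] = so$stmsq
  sorted[5] = sqso$stm
  sorted[6] = stmsqso$
  sorted[7] = tmsqso$s
sorted[1] = msqso$st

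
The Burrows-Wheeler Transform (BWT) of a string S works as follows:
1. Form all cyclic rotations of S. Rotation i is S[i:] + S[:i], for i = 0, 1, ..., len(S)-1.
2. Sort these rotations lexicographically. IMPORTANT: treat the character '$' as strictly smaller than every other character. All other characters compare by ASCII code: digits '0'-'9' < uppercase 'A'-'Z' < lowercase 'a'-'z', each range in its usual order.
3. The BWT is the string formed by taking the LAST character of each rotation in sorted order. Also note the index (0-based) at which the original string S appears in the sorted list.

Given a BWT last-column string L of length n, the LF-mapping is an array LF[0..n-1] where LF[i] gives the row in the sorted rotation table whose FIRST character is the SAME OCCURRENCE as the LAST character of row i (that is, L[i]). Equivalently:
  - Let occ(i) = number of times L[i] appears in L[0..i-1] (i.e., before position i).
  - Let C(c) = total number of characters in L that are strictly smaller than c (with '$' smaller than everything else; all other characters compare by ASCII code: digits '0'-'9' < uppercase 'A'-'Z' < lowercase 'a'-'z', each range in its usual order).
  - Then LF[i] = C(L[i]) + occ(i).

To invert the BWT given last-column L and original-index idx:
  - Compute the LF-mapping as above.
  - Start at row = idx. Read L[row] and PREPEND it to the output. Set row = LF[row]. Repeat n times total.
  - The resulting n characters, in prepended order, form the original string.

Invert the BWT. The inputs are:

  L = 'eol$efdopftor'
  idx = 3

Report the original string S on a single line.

LF mapping: 2 7 6 0 3 4 1 8 10 5 12 9 11
Walk LF starting at row 3, prepending L[row]:
  step 1: row=3, L[3]='$', prepend. Next row=LF[3]=0
  step 2: row=0, L[0]='e', prepend. Next row=LF[0]=2
  step 3: row=2, L[2]='l', prepend. Next row=LF[2]=6
  step 4: row=6, L[6]='d', prepend. Next row=LF[6]=1
  step 5: row=1, L[1]='o', prepend. Next row=LF[1]=7
  step 6: row=7, L[7]='o', prepend. Next row=LF[7]=8
  step 7: row=8, L[8]='p', prepend. Next row=LF[8]=10
  step 8: row=10, L[10]='t', prepend. Next row=LF[10]=12
  step 9: row=12, L[12]='r', prepend. Next row=LF[12]=11
  step 10: row=11, L[11]='o', prepend. Next row=LF[11]=9
  step 11: row=9, L[9]='f', prepend. Next row=LF[9]=5
  step 12: row=5, L[5]='f', prepend. Next row=LF[5]=4
  step 13: row=4, L[4]='e', prepend. Next row=LF[4]=3
Reversed output: effortpoodle$

Answer: effortpoodle$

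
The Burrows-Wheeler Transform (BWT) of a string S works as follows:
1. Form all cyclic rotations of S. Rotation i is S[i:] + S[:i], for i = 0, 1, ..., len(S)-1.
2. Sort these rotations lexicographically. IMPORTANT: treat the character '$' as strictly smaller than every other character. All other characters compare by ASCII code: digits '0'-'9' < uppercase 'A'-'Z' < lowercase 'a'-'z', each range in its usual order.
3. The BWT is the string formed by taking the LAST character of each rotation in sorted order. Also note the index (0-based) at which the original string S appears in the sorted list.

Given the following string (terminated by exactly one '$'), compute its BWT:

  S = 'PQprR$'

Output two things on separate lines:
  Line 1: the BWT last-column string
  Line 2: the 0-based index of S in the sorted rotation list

Answer: R$PrQp
1

Derivation:
All 6 rotations (rotation i = S[i:]+S[:i]):
  rot[0] = PQprR$
  rot[1] = QprR$P
  rot[2] = prR$PQ
  rot[3] = rR$PQp
  rot[4] = R$PQpr
  rot[5] = $PQprR
Sorted (with $ < everything):
  sorted[0] = $PQprR  (last char: 'R')
  sorted[1] = PQprR$  (last char: '$')
  sorted[2] = QprR$P  (last char: 'P')
  sorted[3] = R$PQpr  (last char: 'r')
  sorted[4] = prR$PQ  (last char: 'Q')
  sorted[5] = rR$PQp  (last char: 'p')
Last column: R$PrQp
Original string S is at sorted index 1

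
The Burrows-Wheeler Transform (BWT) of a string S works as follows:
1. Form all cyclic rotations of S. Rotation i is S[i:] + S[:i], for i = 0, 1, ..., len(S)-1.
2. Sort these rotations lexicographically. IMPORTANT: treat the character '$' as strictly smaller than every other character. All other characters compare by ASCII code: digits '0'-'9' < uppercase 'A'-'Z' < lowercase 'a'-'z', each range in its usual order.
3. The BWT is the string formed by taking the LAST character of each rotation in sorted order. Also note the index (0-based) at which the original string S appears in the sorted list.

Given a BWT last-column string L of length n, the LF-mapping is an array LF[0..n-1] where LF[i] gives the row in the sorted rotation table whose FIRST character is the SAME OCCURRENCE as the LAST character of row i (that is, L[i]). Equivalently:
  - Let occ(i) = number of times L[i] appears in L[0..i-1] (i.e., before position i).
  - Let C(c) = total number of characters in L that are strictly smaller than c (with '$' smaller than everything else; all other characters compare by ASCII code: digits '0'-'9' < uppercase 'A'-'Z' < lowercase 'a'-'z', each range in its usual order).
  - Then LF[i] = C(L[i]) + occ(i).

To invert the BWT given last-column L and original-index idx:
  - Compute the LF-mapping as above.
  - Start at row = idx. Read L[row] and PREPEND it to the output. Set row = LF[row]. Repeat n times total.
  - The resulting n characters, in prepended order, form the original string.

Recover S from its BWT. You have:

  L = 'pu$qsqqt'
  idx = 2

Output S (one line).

LF mapping: 1 7 0 2 5 3 4 6
Walk LF starting at row 2, prepending L[row]:
  step 1: row=2, L[2]='$', prepend. Next row=LF[2]=0
  step 2: row=0, L[0]='p', prepend. Next row=LF[0]=1
  step 3: row=1, L[1]='u', prepend. Next row=LF[1]=7
  step 4: row=7, L[7]='t', prepend. Next row=LF[7]=6
  step 5: row=6, L[6]='q', prepend. Next row=LF[6]=4
  step 6: row=4, L[4]='s', prepend. Next row=LF[4]=5
  step 7: row=5, L[5]='q', prepend. Next row=LF[5]=3
  step 8: row=3, L[3]='q', prepend. Next row=LF[3]=2
Reversed output: qqsqtup$

Answer: qqsqtup$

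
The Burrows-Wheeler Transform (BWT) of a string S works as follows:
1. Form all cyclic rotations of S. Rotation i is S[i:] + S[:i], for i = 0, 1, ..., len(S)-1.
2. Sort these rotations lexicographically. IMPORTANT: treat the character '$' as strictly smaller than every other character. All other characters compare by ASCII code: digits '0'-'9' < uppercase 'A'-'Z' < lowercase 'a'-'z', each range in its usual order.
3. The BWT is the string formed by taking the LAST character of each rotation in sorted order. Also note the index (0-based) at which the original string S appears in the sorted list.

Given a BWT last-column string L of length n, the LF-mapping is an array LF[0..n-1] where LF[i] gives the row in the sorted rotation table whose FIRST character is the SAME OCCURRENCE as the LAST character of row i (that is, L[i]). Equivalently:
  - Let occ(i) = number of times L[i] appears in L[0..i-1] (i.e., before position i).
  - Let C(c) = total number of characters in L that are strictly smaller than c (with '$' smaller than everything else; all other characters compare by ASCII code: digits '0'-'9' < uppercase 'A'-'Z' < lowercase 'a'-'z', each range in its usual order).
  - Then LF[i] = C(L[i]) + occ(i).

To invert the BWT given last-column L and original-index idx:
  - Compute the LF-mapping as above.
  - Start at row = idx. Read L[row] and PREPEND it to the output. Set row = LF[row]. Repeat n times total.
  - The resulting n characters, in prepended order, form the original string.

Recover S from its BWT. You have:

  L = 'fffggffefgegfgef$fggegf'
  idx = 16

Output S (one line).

Answer: geggffgefgggfgffefefff$

Derivation:
LF mapping: 5 6 7 15 16 8 9 1 10 17 2 18 11 19 3 12 0 13 20 21 4 22 14
Walk LF starting at row 16, prepending L[row]:
  step 1: row=16, L[16]='$', prepend. Next row=LF[16]=0
  step 2: row=0, L[0]='f', prepend. Next row=LF[0]=5
  step 3: row=5, L[5]='f', prepend. Next row=LF[5]=8
  step 4: row=8, L[8]='f', prepend. Next row=LF[8]=10
  step 5: row=10, L[10]='e', prepend. Next row=LF[10]=2
  step 6: row=2, L[2]='f', prepend. Next row=LF[2]=7
  step 7: row=7, L[7]='e', prepend. Next row=LF[7]=1
  step 8: row=1, L[1]='f', prepend. Next row=LF[1]=6
  step 9: row=6, L[6]='f', prepend. Next row=LF[6]=9
  step 10: row=9, L[9]='g', prepend. Next row=LF[9]=17
  step 11: row=17, L[17]='f', prepend. Next row=LF[17]=13
  step 12: row=13, L[13]='g', prepend. Next row=LF[13]=19
  step 13: row=19, L[19]='g', prepend. Next row=LF[19]=21
  step 14: row=21, L[21]='g', prepend. Next row=LF[21]=22
  step 15: row=22, L[22]='f', prepend. Next row=LF[22]=14
  step 16: row=14, L[14]='e', prepend. Next row=LF[14]=3
  step 17: row=3, L[3]='g', prepend. Next row=LF[3]=15
  step 18: row=15, L[15]='f', prepend. Next row=LF[15]=12
  step 19: row=12, L[12]='f', prepend. Next row=LF[12]=11
  step 20: row=11, L[11]='g', prepend. Next row=LF[11]=18
  step 21: row=18, L[18]='g', prepend. Next row=LF[18]=20
  step 22: row=20, L[20]='e', prepend. Next row=LF[20]=4
  step 23: row=4, L[4]='g', prepend. Next row=LF[4]=16
Reversed output: geggffgefgggfgffefefff$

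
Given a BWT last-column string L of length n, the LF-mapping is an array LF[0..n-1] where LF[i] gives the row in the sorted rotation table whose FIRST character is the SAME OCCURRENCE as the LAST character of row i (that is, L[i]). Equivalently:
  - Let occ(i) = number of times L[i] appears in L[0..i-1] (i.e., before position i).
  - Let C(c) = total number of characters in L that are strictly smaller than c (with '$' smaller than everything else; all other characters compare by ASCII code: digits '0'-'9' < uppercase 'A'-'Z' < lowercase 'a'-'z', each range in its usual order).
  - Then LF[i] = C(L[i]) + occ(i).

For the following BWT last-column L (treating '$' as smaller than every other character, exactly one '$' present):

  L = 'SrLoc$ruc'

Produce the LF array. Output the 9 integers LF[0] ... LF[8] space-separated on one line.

Answer: 2 6 1 5 3 0 7 8 4

Derivation:
Char counts: '$':1, 'L':1, 'S':1, 'c':2, 'o':1, 'r':2, 'u':1
C (first-col start): C('$')=0, C('L')=1, C('S')=2, C('c')=3, C('o')=5, C('r')=6, C('u')=8
L[0]='S': occ=0, LF[0]=C('S')+0=2+0=2
L[1]='r': occ=0, LF[1]=C('r')+0=6+0=6
L[2]='L': occ=0, LF[2]=C('L')+0=1+0=1
L[3]='o': occ=0, LF[3]=C('o')+0=5+0=5
L[4]='c': occ=0, LF[4]=C('c')+0=3+0=3
L[5]='$': occ=0, LF[5]=C('$')+0=0+0=0
L[6]='r': occ=1, LF[6]=C('r')+1=6+1=7
L[7]='u': occ=0, LF[7]=C('u')+0=8+0=8
L[8]='c': occ=1, LF[8]=C('c')+1=3+1=4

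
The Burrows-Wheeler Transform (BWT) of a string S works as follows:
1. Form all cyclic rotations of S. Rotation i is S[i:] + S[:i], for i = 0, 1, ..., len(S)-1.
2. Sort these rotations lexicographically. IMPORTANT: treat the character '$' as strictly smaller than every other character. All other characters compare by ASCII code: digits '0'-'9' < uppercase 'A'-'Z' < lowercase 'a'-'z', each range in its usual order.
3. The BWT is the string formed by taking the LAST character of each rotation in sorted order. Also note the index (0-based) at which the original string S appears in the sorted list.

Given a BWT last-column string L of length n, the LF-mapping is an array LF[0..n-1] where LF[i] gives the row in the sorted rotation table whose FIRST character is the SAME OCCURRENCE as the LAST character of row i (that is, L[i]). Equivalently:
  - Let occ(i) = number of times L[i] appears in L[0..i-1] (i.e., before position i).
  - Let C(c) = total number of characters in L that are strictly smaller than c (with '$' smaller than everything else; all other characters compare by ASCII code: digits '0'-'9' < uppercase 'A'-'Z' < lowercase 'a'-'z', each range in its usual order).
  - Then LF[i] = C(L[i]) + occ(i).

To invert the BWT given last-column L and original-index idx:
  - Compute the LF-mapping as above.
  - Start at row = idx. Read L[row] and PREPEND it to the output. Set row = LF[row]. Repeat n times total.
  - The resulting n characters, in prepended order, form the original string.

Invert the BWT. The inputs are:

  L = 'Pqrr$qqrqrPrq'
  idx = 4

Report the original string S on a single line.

LF mapping: 1 3 8 9 0 4 5 10 6 11 2 12 7
Walk LF starting at row 4, prepending L[row]:
  step 1: row=4, L[4]='$', prepend. Next row=LF[4]=0
  step 2: row=0, L[0]='P', prepend. Next row=LF[0]=1
  step 3: row=1, L[1]='q', prepend. Next row=LF[1]=3
  step 4: row=3, L[3]='r', prepend. Next row=LF[3]=9
  step 5: row=9, L[9]='r', prepend. Next row=LF[9]=11
  step 6: row=11, L[11]='r', prepend. Next row=LF[11]=12
  step 7: row=12, L[12]='q', prepend. Next row=LF[12]=7
  step 8: row=7, L[7]='r', prepend. Next row=LF[7]=10
  step 9: row=10, L[10]='P', prepend. Next row=LF[10]=2
  step 10: row=2, L[2]='r', prepend. Next row=LF[2]=8
  step 11: row=8, L[8]='q', prepend. Next row=LF[8]=6
  step 12: row=6, L[6]='q', prepend. Next row=LF[6]=5
  step 13: row=5, L[5]='q', prepend. Next row=LF[5]=4
Reversed output: qqqrPrqrrrqP$

Answer: qqqrPrqrrrqP$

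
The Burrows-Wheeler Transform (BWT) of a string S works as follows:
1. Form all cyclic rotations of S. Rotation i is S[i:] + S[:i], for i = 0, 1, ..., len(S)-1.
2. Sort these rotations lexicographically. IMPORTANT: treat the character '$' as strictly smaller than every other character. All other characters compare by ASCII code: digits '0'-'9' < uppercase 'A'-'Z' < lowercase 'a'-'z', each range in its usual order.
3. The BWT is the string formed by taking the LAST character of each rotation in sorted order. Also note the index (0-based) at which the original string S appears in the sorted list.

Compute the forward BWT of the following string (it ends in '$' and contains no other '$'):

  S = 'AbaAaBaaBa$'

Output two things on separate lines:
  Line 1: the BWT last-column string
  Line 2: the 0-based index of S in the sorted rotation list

All 11 rotations (rotation i = S[i:]+S[:i]):
  rot[0] = AbaAaBaaBa$
  rot[1] = baAaBaaBa$A
  rot[2] = aAaBaaBa$Ab
  rot[3] = AaBaaBa$Aba
  rot[4] = aBaaBa$AbaA
  rot[5] = BaaBa$AbaAa
  rot[6] = aaBa$AbaAaB
  rot[7] = aBa$AbaAaBa
  rot[8] = Ba$AbaAaBaa
  rot[9] = a$AbaAaBaaB
  rot[10] = $AbaAaBaaBa
Sorted (with $ < everything):
  sorted[0] = $AbaAaBaaBa  (last char: 'a')
  sorted[1] = AaBaaBa$Aba  (last char: 'a')
  sorted[2] = AbaAaBaaBa$  (last char: '$')
  sorted[3] = Ba$AbaAaBaa  (last char: 'a')
  sorted[4] = BaaBa$AbaAa  (last char: 'a')
  sorted[5] = a$AbaAaBaaB  (last char: 'B')
  sorted[6] = aAaBaaBa$Ab  (last char: 'b')
  sorted[7] = aBa$AbaAaBa  (last char: 'a')
  sorted[8] = aBaaBa$AbaA  (last char: 'A')
  sorted[9] = aaBa$AbaAaB  (last char: 'B')
  sorted[10] = baAaBaaBa$A  (last char: 'A')
Last column: aa$aaBbaABA
Original string S is at sorted index 2

Answer: aa$aaBbaABA
2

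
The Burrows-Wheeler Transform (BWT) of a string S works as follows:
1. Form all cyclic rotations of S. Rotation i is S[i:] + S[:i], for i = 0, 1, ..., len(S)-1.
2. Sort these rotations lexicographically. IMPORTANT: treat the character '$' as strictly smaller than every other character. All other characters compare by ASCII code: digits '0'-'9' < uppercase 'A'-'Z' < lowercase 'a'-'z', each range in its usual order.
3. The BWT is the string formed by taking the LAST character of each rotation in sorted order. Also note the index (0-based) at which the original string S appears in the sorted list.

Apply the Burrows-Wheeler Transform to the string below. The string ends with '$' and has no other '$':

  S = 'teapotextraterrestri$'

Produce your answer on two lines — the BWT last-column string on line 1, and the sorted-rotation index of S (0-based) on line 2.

All 21 rotations (rotation i = S[i:]+S[:i]):
  rot[0] = teapotextraterrestri$
  rot[1] = eapotextraterrestri$t
  rot[2] = apotextraterrestri$te
  rot[3] = potextraterrestri$tea
  rot[4] = otextraterrestri$teap
  rot[5] = textraterrestri$teapo
  rot[6] = extraterrestri$teapot
  rot[7] = xtraterrestri$teapote
  rot[8] = traterrestri$teapotex
  rot[9] = raterrestri$teapotext
  rot[10] = aterrestri$teapotextr
  rot[11] = terrestri$teapotextra
  rot[12] = errestri$teapotextrat
  rot[13] = rrestri$teapotextrate
  rot[14] = restri$teapotextrater
  rot[15] = estri$teapotextraterr
  rot[16] = stri$teapotextraterre
  rot[17] = tri$teapotextraterres
  rot[18] = ri$teapotextraterrest
  rot[19] = i$teapotextraterrestr
  rot[20] = $teapotextraterrestri
Sorted (with $ < everything):
  sorted[0] = $teapotextraterrestri  (last char: 'i')
  sorted[1] = apotextraterrestri$te  (last char: 'e')
  sorted[2] = aterrestri$teapotextr  (last char: 'r')
  sorted[3] = eapotextraterrestri$t  (last char: 't')
  sorted[4] = errestri$teapotextrat  (last char: 't')
  sorted[5] = estri$teapotextraterr  (last char: 'r')
  sorted[6] = extraterrestri$teapot  (last char: 't')
  sorted[7] = i$teapotextraterrestr  (last char: 'r')
  sorted[8] = otextraterrestri$teap  (last char: 'p')
  sorted[9] = potextraterrestri$tea  (last char: 'a')
  sorted[10] = raterrestri$teapotext  (last char: 't')
  sorted[11] = restri$teapotextrater  (last char: 'r')
  sorted[12] = ri$teapotextraterrest  (last char: 't')
  sorted[13] = rrestri$teapotextrate  (last char: 'e')
  sorted[14] = stri$teapotextraterre  (last char: 'e')
  sorted[15] = teapotextraterrestri$  (last char: '$')
  sorted[16] = terrestri$teapotextra  (last char: 'a')
  sorted[17] = textraterrestri$teapo  (last char: 'o')
  sorted[18] = traterrestri$teapotex  (last char: 'x')
  sorted[19] = tri$teapotextraterres  (last char: 's')
  sorted[20] = xtraterrestri$teapote  (last char: 'e')
Last column: ierttrtrpatrtee$aoxse
Original string S is at sorted index 15

Answer: ierttrtrpatrtee$aoxse
15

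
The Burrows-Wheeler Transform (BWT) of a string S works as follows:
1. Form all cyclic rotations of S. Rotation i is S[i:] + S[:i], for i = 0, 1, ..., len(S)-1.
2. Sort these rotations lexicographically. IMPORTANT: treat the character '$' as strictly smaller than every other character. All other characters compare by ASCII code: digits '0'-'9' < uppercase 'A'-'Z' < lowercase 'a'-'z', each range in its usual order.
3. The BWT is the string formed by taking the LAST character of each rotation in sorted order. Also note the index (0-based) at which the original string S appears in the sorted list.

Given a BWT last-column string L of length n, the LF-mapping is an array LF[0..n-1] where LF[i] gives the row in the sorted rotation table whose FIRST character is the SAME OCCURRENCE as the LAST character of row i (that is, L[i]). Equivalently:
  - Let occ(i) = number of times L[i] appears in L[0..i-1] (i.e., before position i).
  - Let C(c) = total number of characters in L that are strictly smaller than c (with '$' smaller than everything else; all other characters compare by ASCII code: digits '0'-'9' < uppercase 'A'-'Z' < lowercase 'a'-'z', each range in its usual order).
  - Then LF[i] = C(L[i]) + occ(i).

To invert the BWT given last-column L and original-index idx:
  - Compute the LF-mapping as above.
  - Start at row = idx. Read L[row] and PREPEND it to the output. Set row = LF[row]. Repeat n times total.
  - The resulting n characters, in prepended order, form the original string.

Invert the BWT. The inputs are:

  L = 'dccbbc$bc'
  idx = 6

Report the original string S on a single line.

LF mapping: 8 4 5 1 2 6 0 3 7
Walk LF starting at row 6, prepending L[row]:
  step 1: row=6, L[6]='$', prepend. Next row=LF[6]=0
  step 2: row=0, L[0]='d', prepend. Next row=LF[0]=8
  step 3: row=8, L[8]='c', prepend. Next row=LF[8]=7
  step 4: row=7, L[7]='b', prepend. Next row=LF[7]=3
  step 5: row=3, L[3]='b', prepend. Next row=LF[3]=1
  step 6: row=1, L[1]='c', prepend. Next row=LF[1]=4
  step 7: row=4, L[4]='b', prepend. Next row=LF[4]=2
  step 8: row=2, L[2]='c', prepend. Next row=LF[2]=5
  step 9: row=5, L[5]='c', prepend. Next row=LF[5]=6
Reversed output: ccbcbbcd$

Answer: ccbcbbcd$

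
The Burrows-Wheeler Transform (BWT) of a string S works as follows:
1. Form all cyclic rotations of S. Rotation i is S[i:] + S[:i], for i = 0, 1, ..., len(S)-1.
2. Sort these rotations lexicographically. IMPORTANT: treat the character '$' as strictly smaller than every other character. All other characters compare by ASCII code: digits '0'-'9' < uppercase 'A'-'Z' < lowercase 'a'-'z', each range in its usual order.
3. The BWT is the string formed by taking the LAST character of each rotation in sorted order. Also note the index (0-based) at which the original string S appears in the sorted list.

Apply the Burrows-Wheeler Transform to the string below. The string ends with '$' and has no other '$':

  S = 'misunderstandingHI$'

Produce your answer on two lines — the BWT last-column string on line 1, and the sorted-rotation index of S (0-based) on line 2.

Answer: IgHtnndndm$uaieriss
10

Derivation:
All 19 rotations (rotation i = S[i:]+S[:i]):
  rot[0] = misunderstandingHI$
  rot[1] = isunderstandingHI$m
  rot[2] = sunderstandingHI$mi
  rot[3] = understandingHI$mis
  rot[4] = nderstandingHI$misu
  rot[5] = derstandingHI$misun
  rot[6] = erstandingHI$misund
  rot[7] = rstandingHI$misunde
  rot[8] = standingHI$misunder
  rot[9] = tandingHI$misunders
  rot[10] = andingHI$misunderst
  rot[11] = ndingHI$misundersta
  rot[12] = dingHI$misunderstan
  rot[13] = ingHI$misunderstand
  rot[14] = ngHI$misunderstandi
  rot[15] = gHI$misunderstandin
  rot[16] = HI$misunderstanding
  rot[17] = I$misunderstandingH
  rot[18] = $misunderstandingHI
Sorted (with $ < everything):
  sorted[0] = $misunderstandingHI  (last char: 'I')
  sorted[1] = HI$misunderstanding  (last char: 'g')
  sorted[2] = I$misunderstandingH  (last char: 'H')
  sorted[3] = andingHI$misunderst  (last char: 't')
  sorted[4] = derstandingHI$misun  (last char: 'n')
  sorted[5] = dingHI$misunderstan  (last char: 'n')
  sorted[6] = erstandingHI$misund  (last char: 'd')
  sorted[7] = gHI$misunderstandin  (last char: 'n')
  sorted[8] = ingHI$misunderstand  (last char: 'd')
  sorted[9] = isunderstandingHI$m  (last char: 'm')
  sorted[10] = misunderstandingHI$  (last char: '$')
  sorted[11] = nderstandingHI$misu  (last char: 'u')
  sorted[12] = ndingHI$misundersta  (last char: 'a')
  sorted[13] = ngHI$misunderstandi  (last char: 'i')
  sorted[14] = rstandingHI$misunde  (last char: 'e')
  sorted[15] = standingHI$misunder  (last char: 'r')
  sorted[16] = sunderstandingHI$mi  (last char: 'i')
  sorted[17] = tandingHI$misunders  (last char: 's')
  sorted[18] = understandingHI$mis  (last char: 's')
Last column: IgHtnndndm$uaieriss
Original string S is at sorted index 10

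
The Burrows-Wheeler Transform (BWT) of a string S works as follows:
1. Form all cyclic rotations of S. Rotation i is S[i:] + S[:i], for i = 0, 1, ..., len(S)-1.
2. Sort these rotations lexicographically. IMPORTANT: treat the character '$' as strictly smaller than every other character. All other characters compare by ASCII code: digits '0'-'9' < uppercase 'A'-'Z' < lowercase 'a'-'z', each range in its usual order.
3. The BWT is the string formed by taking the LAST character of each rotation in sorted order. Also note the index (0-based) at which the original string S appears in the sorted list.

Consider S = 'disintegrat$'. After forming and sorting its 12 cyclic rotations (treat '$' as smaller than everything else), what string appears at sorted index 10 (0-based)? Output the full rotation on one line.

Answer: t$disintegra

Derivation:
All 12 rotations (rotation i = S[i:]+S[:i]):
  rot[0] = disintegrat$
  rot[1] = isintegrat$d
  rot[2] = sintegrat$di
  rot[3] = integrat$dis
  rot[4] = ntegrat$disi
  rot[5] = tegrat$disin
  rot[6] = egrat$disint
  rot[7] = grat$disinte
  rot[8] = rat$disinteg
  rot[9] = at$disintegr
  rot[10] = t$disintegra
  rot[11] = $disintegrat
Sorted (with $ < everything):
  sorted[0] = $disintegrat
  sorted[1] = at$disintegr
  sorted[2] = disintegrat$
  sorted[3] = egrat$disint
  sorted[4] = grat$disinte
  sorted[5] = integrat$dis
  sorted[6] = isintegrat$d
  sorted[7] = ntegrat$disi
  sorted[8] = rat$disinteg
  sorted[9] = sintegrat$di
  sorted[10] = t$disintegra
  sorted[11] = tegrat$disin
sorted[10] = t$disintegra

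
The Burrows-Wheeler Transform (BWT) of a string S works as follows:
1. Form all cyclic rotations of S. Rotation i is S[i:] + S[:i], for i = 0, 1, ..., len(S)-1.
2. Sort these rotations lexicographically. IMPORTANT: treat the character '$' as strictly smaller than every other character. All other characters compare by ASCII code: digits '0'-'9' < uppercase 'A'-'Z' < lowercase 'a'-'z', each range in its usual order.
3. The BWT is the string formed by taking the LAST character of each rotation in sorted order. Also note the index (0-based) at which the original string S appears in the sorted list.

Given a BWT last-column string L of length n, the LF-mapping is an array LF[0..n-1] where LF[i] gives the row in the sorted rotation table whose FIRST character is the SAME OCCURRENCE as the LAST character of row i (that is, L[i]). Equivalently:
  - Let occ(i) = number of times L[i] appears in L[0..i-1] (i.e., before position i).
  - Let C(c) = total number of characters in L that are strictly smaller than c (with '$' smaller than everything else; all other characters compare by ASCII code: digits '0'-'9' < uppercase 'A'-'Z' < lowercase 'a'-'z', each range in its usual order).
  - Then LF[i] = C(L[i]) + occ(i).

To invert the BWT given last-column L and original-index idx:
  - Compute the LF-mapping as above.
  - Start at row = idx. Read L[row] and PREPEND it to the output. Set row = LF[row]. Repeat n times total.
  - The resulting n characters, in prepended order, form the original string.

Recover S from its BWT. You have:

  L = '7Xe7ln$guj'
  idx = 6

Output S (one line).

LF mapping: 1 3 4 2 7 8 0 5 9 6
Walk LF starting at row 6, prepending L[row]:
  step 1: row=6, L[6]='$', prepend. Next row=LF[6]=0
  step 2: row=0, L[0]='7', prepend. Next row=LF[0]=1
  step 3: row=1, L[1]='X', prepend. Next row=LF[1]=3
  step 4: row=3, L[3]='7', prepend. Next row=LF[3]=2
  step 5: row=2, L[2]='e', prepend. Next row=LF[2]=4
  step 6: row=4, L[4]='l', prepend. Next row=LF[4]=7
  step 7: row=7, L[7]='g', prepend. Next row=LF[7]=5
  step 8: row=5, L[5]='n', prepend. Next row=LF[5]=8
  step 9: row=8, L[8]='u', prepend. Next row=LF[8]=9
  step 10: row=9, L[9]='j', prepend. Next row=LF[9]=6
Reversed output: jungle7X7$

Answer: jungle7X7$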